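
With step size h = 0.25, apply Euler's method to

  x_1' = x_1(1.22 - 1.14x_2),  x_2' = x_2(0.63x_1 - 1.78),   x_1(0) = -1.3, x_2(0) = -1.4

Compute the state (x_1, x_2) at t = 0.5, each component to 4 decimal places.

Euler on (x_1,x_2): x_1_{n+1} = x_1_n + h·x_1', x_2_{n+1} = x_2_n + h·x_2'.
0.000000: (-1.300000, -1.400000); f=(-3.660800, 3.638600) → (-2.215200, -0.490350)
0.250000: (-2.215200, -0.490350); f=(-3.940839, 1.557144) → (-3.200410, -0.101064)
(x_1(0.5), x_2(0.5)) ≈ (-3.2004, -0.1011)

-3.2004, -0.1011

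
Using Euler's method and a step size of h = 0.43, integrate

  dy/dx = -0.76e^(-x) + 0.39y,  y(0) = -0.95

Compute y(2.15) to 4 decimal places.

Euler: y_{n+1} = y_n + h·f(x_n, y_n).
x=0.000000, y=-0.950000: f=-1.130500 → y ← -0.950000 + 0.43·(-1.130500) = -1.436115
x=0.430000, y=-1.436115: f=-1.054472 → y ← -1.436115 + 0.43·(-1.054472) = -1.889538
x=0.860000, y=-1.889538: f=-1.058523 → y ← -1.889538 + 0.43·(-1.058523) = -2.344703
x=1.290000, y=-2.344703: f=-1.123640 → y ← -2.344703 + 0.43·(-1.123640) = -2.827868
x=1.720000, y=-2.827868: f=-1.238959 → y ← -2.827868 + 0.43·(-1.238959) = -3.360620
y(2.15) ≈ -3.3606

-3.3606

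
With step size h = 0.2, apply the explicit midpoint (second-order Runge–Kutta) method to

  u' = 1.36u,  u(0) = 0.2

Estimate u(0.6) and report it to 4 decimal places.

Midpoint: k1 = f(t_n, u_n); k2 = f(t_n + h/2, u_n + (h/2)·k1); u_{n+1} = u_n + h·k2.
t=0.000000, u=0.200000:
  k1 = f(0.000000, 0.200000) = 0.272000
  k2 = f(0.100000, 0.227200) = 0.308992
  u ← 0.200000 + 0.2·0.308992 = 0.261798
t=0.200000, u=0.261798:
  k1 = f(0.200000, 0.261798) = 0.356046
  k2 = f(0.300000, 0.297403) = 0.404468
  u ← 0.261798 + 0.2·0.404468 = 0.342692
t=0.400000, u=0.342692:
  k1 = f(0.400000, 0.342692) = 0.466061
  k2 = f(0.500000, 0.389298) = 0.529445
  u ← 0.342692 + 0.2·0.529445 = 0.448581
u(0.6) ≈ 0.4486

0.4486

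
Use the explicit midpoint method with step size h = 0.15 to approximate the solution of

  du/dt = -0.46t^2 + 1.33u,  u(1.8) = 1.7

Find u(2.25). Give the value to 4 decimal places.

Midpoint: k1 = f(t_n, u_n); k2 = f(t_n + h/2, u_n + (h/2)·k1); u_{n+1} = u_n + h·k2.
t=1.800000, u=1.700000:
  k1 = f(1.800000, 1.700000) = 0.770600
  k2 = f(1.875000, 1.757795) = 0.720680
  u ← 1.700000 + 0.15·0.720680 = 1.808102
t=1.950000, u=1.808102:
  k1 = f(1.950000, 1.808102) = 0.655626
  k2 = f(2.025000, 1.857274) = 0.583887
  u ← 1.808102 + 0.15·0.583887 = 1.895685
t=2.100000, u=1.895685:
  k1 = f(2.100000, 1.895685) = 0.492661
  k2 = f(2.175000, 1.932635) = 0.394316
  u ← 1.895685 + 0.15·0.394316 = 1.954832
u(2.25) ≈ 1.9548

1.9548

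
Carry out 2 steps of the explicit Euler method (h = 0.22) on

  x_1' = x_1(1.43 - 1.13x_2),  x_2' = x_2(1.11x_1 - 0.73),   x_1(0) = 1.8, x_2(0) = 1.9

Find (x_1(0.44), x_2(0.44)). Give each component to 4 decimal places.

1.0772, 2.9394

Euler on (x_1,x_2): x_1_{n+1} = x_1_n + h·x_1', x_2_{n+1} = x_2_n + h·x_2'.
0.000000: (1.800000, 1.900000); f=(-1.290600, 2.409200) → (1.516068, 2.430024)
0.220000: (1.516068, 2.430024); f=(-1.995035, 2.315413) → (1.077160, 2.939415)
(x_1(0.44), x_2(0.44)) ≈ (1.0772, 2.9394)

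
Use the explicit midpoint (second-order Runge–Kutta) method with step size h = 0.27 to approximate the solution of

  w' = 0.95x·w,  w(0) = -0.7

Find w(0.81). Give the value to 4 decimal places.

Midpoint: k1 = f(x_n, w_n); k2 = f(x_n + h/2, w_n + (h/2)·k1); w_{n+1} = w_n + h·k2.
x=0.000000, w=-0.700000:
  k1 = f(0.000000, -0.700000) = 0.000000
  k2 = f(0.135000, -0.700000) = -0.089775
  w ← -0.700000 + 0.27·(-0.089775) = -0.724239
x=0.270000, w=-0.724239:
  k1 = f(0.270000, -0.724239) = -0.185767
  k2 = f(0.405000, -0.749318) = -0.288300
  w ← -0.724239 + 0.27·(-0.288300) = -0.802080
x=0.540000, w=-0.802080:
  k1 = f(0.540000, -0.802080) = -0.411467
  k2 = f(0.675000, -0.857628) = -0.549954
  w ← -0.802080 + 0.27·(-0.549954) = -0.950568
w(0.81) ≈ -0.9506

-0.9506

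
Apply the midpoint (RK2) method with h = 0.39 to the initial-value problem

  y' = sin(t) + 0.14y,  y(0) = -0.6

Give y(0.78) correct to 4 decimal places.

-0.3700

Midpoint: k1 = f(t_n, y_n); k2 = f(t_n + h/2, y_n + (h/2)·k1); y_{n+1} = y_n + h·k2.
t=0.000000, y=-0.600000:
  k1 = f(0.000000, -0.600000) = -0.084000
  k2 = f(0.195000, -0.616380) = 0.107473
  y ← -0.600000 + 0.39·0.107473 = -0.558085
t=0.390000, y=-0.558085:
  k1 = f(0.390000, -0.558085) = 0.302056
  k2 = f(0.585000, -0.499184) = 0.482314
  y ← -0.558085 + 0.39·0.482314 = -0.369983
y(0.78) ≈ -0.3700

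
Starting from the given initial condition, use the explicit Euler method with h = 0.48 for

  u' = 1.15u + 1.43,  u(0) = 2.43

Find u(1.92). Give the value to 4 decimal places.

20.0695

Euler: u_{n+1} = u_n + h·f(t_n, u_n).
t=0.000000, u=2.430000: f=4.224500 → u ← 2.430000 + 0.48·4.224500 = 4.457760
t=0.480000, u=4.457760: f=6.556424 → u ← 4.457760 + 0.48·6.556424 = 7.604844
t=0.960000, u=7.604844: f=10.175570 → u ← 7.604844 + 0.48·10.175570 = 12.489117
t=1.440000, u=12.489117: f=15.792485 → u ← 12.489117 + 0.48·15.792485 = 20.069510
u(1.92) ≈ 20.0695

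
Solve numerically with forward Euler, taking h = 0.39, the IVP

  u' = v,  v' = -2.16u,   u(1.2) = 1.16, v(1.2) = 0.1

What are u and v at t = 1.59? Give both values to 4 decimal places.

1.1990, -0.8772

Euler on (u,v): u_{n+1} = u_n + h·u', v_{n+1} = v_n + h·v'.
1.200000: (1.160000, 0.100000); f=(0.100000, -2.505600) → (1.199000, -0.877184)
(u(1.59), v(1.59)) ≈ (1.1990, -0.8772)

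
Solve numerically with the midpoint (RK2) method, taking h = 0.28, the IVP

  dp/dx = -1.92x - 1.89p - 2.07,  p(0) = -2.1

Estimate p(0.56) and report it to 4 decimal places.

-1.7021

Midpoint: k1 = f(x_n, p_n); k2 = f(x_n + h/2, p_n + (h/2)·k1); p_{n+1} = p_n + h·k2.
x=0.000000, p=-2.100000:
  k1 = f(0.000000, -2.100000) = 1.899000
  k2 = f(0.140000, -1.834140) = 1.127725
  p ← -2.100000 + 0.28·1.127725 = -1.784237
x=0.280000, p=-1.784237:
  k1 = f(0.280000, -1.784237) = 0.764608
  k2 = f(0.420000, -1.677192) = 0.293493
  p ← -1.784237 + 0.28·0.293493 = -1.702059
p(0.56) ≈ -1.7021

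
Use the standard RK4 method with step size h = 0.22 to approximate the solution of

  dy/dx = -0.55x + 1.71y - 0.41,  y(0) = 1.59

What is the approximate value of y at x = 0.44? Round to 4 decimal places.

3.0353

RK4: k1 = f(x_n, y_n); k2 = f(x_n + h/2, y_n + (h/2)·k1); k3 = f(x_n + h/2, y_n + (h/2)·k2); k4 = f(x_n + h, y_n + h·k3); y_{n+1} = y_n + (h/6)·(k1 + 2k2 + 2k3 + k4).
x=0.000000, y=1.590000:
  k1 = f(0.000000, 1.590000) = 2.308900
  k2 = f(0.110000, 1.843979) = 2.682704
  k3 = f(0.110000, 1.885097) = 2.753017
  k4 = f(0.220000, 2.195664) = 3.223585
  y ← 1.590000 + (0.22/6)·(k1 + 2k2 + 2k3 + k4) = 2.191477
x=0.220000, y=2.191477:
  k1 = f(0.220000, 2.191477) = 3.216426
  k2 = f(0.330000, 2.545284) = 3.760936
  k3 = f(0.330000, 2.605180) = 3.863358
  k4 = f(0.440000, 3.041416) = 4.548822
  y ← 2.191477 + (0.22/6)·(k1 + 2k2 + 2k3 + k4) = 3.035318
y(0.44) ≈ 3.0353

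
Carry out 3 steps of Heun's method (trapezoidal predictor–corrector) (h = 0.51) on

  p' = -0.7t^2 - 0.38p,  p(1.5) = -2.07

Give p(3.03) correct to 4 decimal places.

-5.8409

Heun: k1 = f(t_n, p_n); k2 = f(t_n + h, p_n + h·k1); p_{n+1} = p_n + (h/2)·(k1 + k2).
t=1.500000, p=-2.070000:
  k1 = f(1.500000, -2.070000) = -0.788400
  k2 = f(2.010000, -2.472084) = -1.888678
  p ← -2.070000 + (0.51/2)·(-0.788400 + (-1.888678)) = -2.752655
t=2.010000, p=-2.752655:
  k1 = f(2.010000, -2.752655) = -1.782061
  k2 = f(2.520000, -3.661506) = -3.053908
  p ← -2.752655 + (0.51/2)·(-1.782061 + (-3.053908)) = -3.985827
t=2.520000, p=-3.985827:
  k1 = f(2.520000, -3.985827) = -2.930666
  k2 = f(3.030000, -5.480466) = -4.344053
  p ← -3.985827 + (0.51/2)·(-2.930666 + (-4.344053)) = -5.840880
p(3.03) ≈ -5.8409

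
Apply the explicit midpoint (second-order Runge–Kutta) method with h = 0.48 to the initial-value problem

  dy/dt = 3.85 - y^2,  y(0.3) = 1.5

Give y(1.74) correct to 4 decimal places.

1.7753

Midpoint: k1 = f(t_n, y_n); k2 = f(t_n + h/2, y_n + (h/2)·k1); y_{n+1} = y_n + h·k2.
t=0.300000, y=1.500000:
  k1 = f(0.300000, 1.500000) = 1.600000
  k2 = f(0.540000, 1.884000) = 0.300544
  y ← 1.500000 + 0.48·0.300544 = 1.644261
t=0.780000, y=1.644261:
  k1 = f(0.780000, 1.644261) = 1.146405
  k2 = f(1.020000, 1.919398) = 0.165910
  y ← 1.644261 + 0.48·0.165910 = 1.723898
t=1.260000, y=1.723898:
  k1 = f(1.260000, 1.723898) = 0.878176
  k2 = f(1.500000, 1.934660) = 0.107090
  y ← 1.723898 + 0.48·0.107090 = 1.775301
y(1.74) ≈ 1.7753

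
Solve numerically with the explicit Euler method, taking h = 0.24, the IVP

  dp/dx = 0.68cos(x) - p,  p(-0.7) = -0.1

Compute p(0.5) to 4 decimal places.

0.4542

Euler: p_{n+1} = p_n + h·f(x_n, p_n).
x=-0.700000, p=-0.100000: f=0.620093 → p ← -0.100000 + 0.24·0.620093 = 0.048822
x=-0.460000, p=0.048822: f=0.560493 → p ← 0.048822 + 0.24·0.560493 = 0.183341
x=-0.220000, p=0.183341: f=0.480270 → p ← 0.183341 + 0.24·0.480270 = 0.298605
x=0.020000, p=0.298605: f=0.381259 → p ← 0.298605 + 0.24·0.381259 = 0.390107
x=0.260000, p=0.390107: f=0.267038 → p ← 0.390107 + 0.24·0.267038 = 0.454197
p(0.5) ≈ 0.4542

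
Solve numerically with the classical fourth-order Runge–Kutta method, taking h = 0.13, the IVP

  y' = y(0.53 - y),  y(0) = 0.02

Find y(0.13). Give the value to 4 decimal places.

RK4: k1 = f(t_n, y_n); k2 = f(t_n + h/2, y_n + (h/2)·k1); k3 = f(t_n + h/2, y_n + (h/2)·k2); k4 = f(t_n + h, y_n + h·k3); y_{n+1} = y_n + (h/6)·(k1 + 2k2 + 2k3 + k4).
t=0.000000, y=0.020000:
  k1 = f(0.000000, 0.020000) = 0.010200
  k2 = f(0.065000, 0.020663) = 0.010524
  k3 = f(0.065000, 0.020684) = 0.010535
  k4 = f(0.130000, 0.021370) = 0.010869
  y ← 0.020000 + (0.13/6)·(k1 + 2k2 + 2k3 + k4) = 0.021369
y(0.13) ≈ 0.0214

0.0214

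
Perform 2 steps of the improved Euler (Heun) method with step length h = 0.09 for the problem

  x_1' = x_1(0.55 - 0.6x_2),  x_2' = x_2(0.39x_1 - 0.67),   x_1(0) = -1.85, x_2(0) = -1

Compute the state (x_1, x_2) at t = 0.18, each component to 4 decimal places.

-2.2454, -0.7685

Heun on (x_1,x_2): k1 = f(t_n, state_n); k2 = f(t_n + h, state_n + h·k1); state_{n+1} = state_n + (h/2)·(k1 + k2).
0.000000: (-1.850000, -1.000000)
  k1 = (-2.127500, 1.391500)
  predictor → (-2.041475, -0.874765)
  k2 = (-2.194298, 1.282559)
  → (-2.044481, -0.879667)
0.090000: (-2.044481, -0.879667)
  k1 = (-2.203542, 1.290778)
  predictor → (-2.242800, -0.763497)
  k2 = (-2.260963, 1.179368)
  → (-2.245384, -0.768511)
(x_1(0.18), x_2(0.18)) ≈ (-2.2454, -0.7685)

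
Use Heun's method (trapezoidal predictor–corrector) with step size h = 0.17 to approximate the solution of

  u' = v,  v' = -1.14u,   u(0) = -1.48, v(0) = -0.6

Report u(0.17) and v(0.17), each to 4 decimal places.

-1.5576, -0.3033

Heun on (u,v): k1 = f(t_n, state_n); k2 = f(t_n + h, state_n + h·k1); state_{n+1} = state_n + (h/2)·(k1 + k2).
0.000000: (-1.480000, -0.600000)
  k1 = (-0.600000, 1.687200)
  predictor → (-1.582000, -0.313176)
  k2 = (-0.313176, 1.803480)
  → (-1.557620, -0.303292)
(u(0.17), v(0.17)) ≈ (-1.5576, -0.3033)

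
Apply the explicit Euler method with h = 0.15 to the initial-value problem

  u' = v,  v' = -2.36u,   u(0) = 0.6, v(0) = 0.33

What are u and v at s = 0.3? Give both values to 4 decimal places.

Euler on (u,v): u_{n+1} = u_n + h·u', v_{n+1} = v_n + h·v'.
0.000000: (0.600000, 0.330000); f=(0.330000, -1.416000) → (0.649500, 0.117600)
0.150000: (0.649500, 0.117600); f=(0.117600, -1.532820) → (0.667140, -0.112323)
(u(0.3), v(0.3)) ≈ (0.6671, -0.1123)

0.6671, -0.1123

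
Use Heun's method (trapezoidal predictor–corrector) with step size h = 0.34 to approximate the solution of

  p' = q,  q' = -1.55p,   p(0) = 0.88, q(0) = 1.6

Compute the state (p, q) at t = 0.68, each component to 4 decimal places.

Heun on (p,q): k1 = f(t_n, state_n); k2 = f(t_n + h, state_n + h·k1); state_{n+1} = state_n + (h/2)·(k1 + k2).
0.000000: (0.880000, 1.600000)
  k1 = (1.600000, -1.364000)
  predictor → (1.424000, 1.136240)
  k2 = (1.136240, -2.207200)
  → (1.345161, 0.992896)
0.340000: (1.345161, 0.992896)
  k1 = (0.992896, -2.084999)
  predictor → (1.682745, 0.283996)
  k2 = (0.283996, -2.608255)
  → (1.562232, 0.195043)
(p(0.68), q(0.68)) ≈ (1.5622, 0.1950)

1.5622, 0.1950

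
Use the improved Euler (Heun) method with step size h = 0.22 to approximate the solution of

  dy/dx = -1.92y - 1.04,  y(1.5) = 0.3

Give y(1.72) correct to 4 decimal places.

Heun: k1 = f(x_n, y_n); k2 = f(x_n + h, y_n + h·k1); y_{n+1} = y_n + (h/2)·(k1 + k2).
x=1.500000, y=0.300000:
  k1 = f(1.500000, 0.300000) = -1.616000
  k2 = f(1.720000, -0.055520) = -0.933402
  y ← 0.300000 + (0.22/2)·(-1.616000 + (-0.933402)) = 0.019566
y(1.72) ≈ 0.0196

0.0196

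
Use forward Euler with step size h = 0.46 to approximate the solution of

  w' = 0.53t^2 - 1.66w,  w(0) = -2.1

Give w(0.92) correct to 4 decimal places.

-0.0658

Euler: w_{n+1} = w_n + h·f(t_n, w_n).
t=0.000000, w=-2.100000: f=3.486000 → w ← -2.100000 + 0.46·3.486000 = -0.496440
t=0.460000, w=-0.496440: f=0.936238 → w ← -0.496440 + 0.46·0.936238 = -0.065770
w(0.92) ≈ -0.0658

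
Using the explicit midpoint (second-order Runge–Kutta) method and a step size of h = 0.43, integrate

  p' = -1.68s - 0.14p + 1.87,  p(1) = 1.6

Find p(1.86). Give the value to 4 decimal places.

Midpoint: k1 = f(s_n, p_n); k2 = f(s_n + h/2, p_n + (h/2)·k1); p_{n+1} = p_n + h·k2.
s=1.000000, p=1.600000:
  k1 = f(1.000000, 1.600000) = -0.034000
  k2 = f(1.215000, 1.592690) = -0.394177
  p ← 1.600000 + 0.43·(-0.394177) = 1.430504
s=1.430000, p=1.430504:
  k1 = f(1.430000, 1.430504) = -0.732671
  k2 = f(1.645000, 1.272980) = -1.071817
  p ← 1.430504 + 0.43·(-1.071817) = 0.969623
p(1.86) ≈ 0.9696

0.9696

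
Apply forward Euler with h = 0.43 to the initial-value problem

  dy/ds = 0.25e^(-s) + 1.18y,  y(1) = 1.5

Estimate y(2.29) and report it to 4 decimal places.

5.2832

Euler: y_{n+1} = y_n + h·f(s_n, y_n).
s=1.000000, y=1.500000: f=1.861970 → y ← 1.500000 + 0.43·1.861970 = 2.300647
s=1.430000, y=2.300647: f=2.774591 → y ← 2.300647 + 0.43·2.774591 = 3.493721
s=1.860000, y=3.493721: f=4.161509 → y ← 3.493721 + 0.43·4.161509 = 5.283170
y(2.29) ≈ 5.2832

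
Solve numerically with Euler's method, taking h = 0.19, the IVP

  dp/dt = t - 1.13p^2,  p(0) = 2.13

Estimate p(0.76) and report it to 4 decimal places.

Euler: p_{n+1} = p_n + h·f(t_n, p_n).
t=0.000000, p=2.130000: f=-5.126697 → p ← 2.130000 + 0.19·(-5.126697) = 1.155928
t=0.190000, p=1.155928: f=-1.319870 → p ← 1.155928 + 0.19·(-1.319870) = 0.905152
t=0.380000, p=0.905152: f=-0.545810 → p ← 0.905152 + 0.19·(-0.545810) = 0.801448
t=0.570000, p=0.801448: f=-0.155821 → p ← 0.801448 + 0.19·(-0.155821) = 0.771842
p(0.76) ≈ 0.7718

0.7718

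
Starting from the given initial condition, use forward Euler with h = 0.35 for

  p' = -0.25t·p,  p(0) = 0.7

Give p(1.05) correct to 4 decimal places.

Euler: p_{n+1} = p_n + h·f(t_n, p_n).
t=0.000000, p=0.700000: f=0.000000 → p ← 0.700000 + 0.35·0.000000 = 0.700000
t=0.350000, p=0.700000: f=-0.061250 → p ← 0.700000 + 0.35·(-0.061250) = 0.678562
t=0.700000, p=0.678562: f=-0.118748 → p ← 0.678562 + 0.35·(-0.118748) = 0.637001
p(1.05) ≈ 0.6370

0.6370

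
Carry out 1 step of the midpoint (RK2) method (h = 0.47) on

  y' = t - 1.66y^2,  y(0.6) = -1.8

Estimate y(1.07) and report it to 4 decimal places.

Midpoint: k1 = f(t_n, y_n); k2 = f(t_n + h/2, y_n + (h/2)·k1); y_{n+1} = y_n + h·k2.
t=0.600000, y=-1.800000:
  k1 = f(0.600000, -1.800000) = -4.778400
  k2 = f(0.835000, -2.922924) = -13.347185
  y ← -1.800000 + 0.47·(-13.347185) = -8.073177
y(1.07) ≈ -8.0732

-8.0732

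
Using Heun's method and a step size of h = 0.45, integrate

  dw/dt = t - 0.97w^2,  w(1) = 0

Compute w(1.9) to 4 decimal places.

0.9653

Heun: k1 = f(t_n, w_n); k2 = f(t_n + h, w_n + h·k1); w_{n+1} = w_n + (h/2)·(k1 + k2).
t=1.000000, w=0.000000:
  k1 = f(1.000000, 0.000000) = 1.000000
  k2 = f(1.450000, 0.450000) = 1.253575
  w ← 0.000000 + (0.45/2)·(1.000000 + 1.253575) = 0.507054
t=1.450000, w=0.507054:
  k1 = f(1.450000, 0.507054) = 1.200609
  k2 = f(1.900000, 1.047328) = 0.836010
  w ← 0.507054 + (0.45/2)·(1.200609 + 0.836010) = 0.965294
w(1.9) ≈ 0.9653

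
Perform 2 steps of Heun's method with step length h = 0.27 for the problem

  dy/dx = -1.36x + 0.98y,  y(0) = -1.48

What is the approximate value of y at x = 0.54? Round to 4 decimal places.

Heun: k1 = f(x_n, y_n); k2 = f(x_n + h, y_n + h·k1); y_{n+1} = y_n + (h/2)·(k1 + k2).
x=0.000000, y=-1.480000:
  k1 = f(0.000000, -1.480000) = -1.450400
  k2 = f(0.270000, -1.871608) = -2.201376
  y ← -1.480000 + (0.27/2)·(-1.450400 + (-2.201376)) = -1.972990
x=0.270000, y=-1.972990:
  k1 = f(0.270000, -1.972990) = -2.300730
  k2 = f(0.540000, -2.594187) = -3.276703
  y ← -1.972990 + (0.27/2)·(-2.300730 + (-3.276703)) = -2.725943
y(0.54) ≈ -2.7259

-2.7259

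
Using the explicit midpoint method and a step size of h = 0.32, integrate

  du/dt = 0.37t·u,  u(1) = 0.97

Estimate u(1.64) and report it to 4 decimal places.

Midpoint: k1 = f(t_n, u_n); k2 = f(t_n + h/2, u_n + (h/2)·k1); u_{n+1} = u_n + h·k2.
t=1.000000, u=0.970000:
  k1 = f(1.000000, 0.970000) = 0.358900
  k2 = f(1.160000, 1.027424) = 0.440970
  u ← 0.970000 + 0.32·0.440970 = 1.111111
t=1.320000, u=1.111111:
  k1 = f(1.320000, 1.111111) = 0.542666
  k2 = f(1.480000, 1.197937) = 0.655990
  u ← 1.111111 + 0.32·0.655990 = 1.321027
u(1.64) ≈ 1.3210

1.3210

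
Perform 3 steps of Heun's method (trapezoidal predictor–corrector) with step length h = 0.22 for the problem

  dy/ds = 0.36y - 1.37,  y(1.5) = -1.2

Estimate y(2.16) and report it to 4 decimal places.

Heun: k1 = f(s_n, y_n); k2 = f(s_n + h, y_n + h·k1); y_{n+1} = y_n + (h/2)·(k1 + k2).
s=1.500000, y=-1.200000:
  k1 = f(1.500000, -1.200000) = -1.802000
  k2 = f(1.720000, -1.596440) = -1.944718
  y ← -1.200000 + (0.22/2)·(-1.802000 + (-1.944718)) = -1.612139
s=1.720000, y=-1.612139:
  k1 = f(1.720000, -1.612139) = -1.950370
  k2 = f(1.940000, -2.041220) = -2.104839
  y ← -1.612139 + (0.22/2)·(-1.950370 + (-2.104839)) = -2.058212
s=1.940000, y=-2.058212:
  k1 = f(1.940000, -2.058212) = -2.110956
  k2 = f(2.160000, -2.522622) = -2.278144
  y ← -2.058212 + (0.22/2)·(-2.110956 + (-2.278144)) = -2.541013
y(2.16) ≈ -2.5410

-2.5410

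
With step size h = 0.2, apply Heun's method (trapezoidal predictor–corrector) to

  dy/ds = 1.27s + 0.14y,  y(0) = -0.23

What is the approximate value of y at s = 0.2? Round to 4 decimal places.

-0.2111

Heun: k1 = f(s_n, y_n); k2 = f(s_n + h, y_n + h·k1); y_{n+1} = y_n + (h/2)·(k1 + k2).
s=0.000000, y=-0.230000:
  k1 = f(0.000000, -0.230000) = -0.032200
  k2 = f(0.200000, -0.236440) = 0.220898
  y ← -0.230000 + (0.2/2)·(-0.032200 + 0.220898) = -0.211130
y(0.2) ≈ -0.2111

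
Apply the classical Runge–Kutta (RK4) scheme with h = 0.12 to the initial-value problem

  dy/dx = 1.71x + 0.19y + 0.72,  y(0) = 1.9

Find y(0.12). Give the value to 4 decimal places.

2.0436

RK4: k1 = f(x_n, y_n); k2 = f(x_n + h/2, y_n + (h/2)·k1); k3 = f(x_n + h/2, y_n + (h/2)·k2); k4 = f(x_n + h, y_n + h·k3); y_{n+1} = y_n + (h/6)·(k1 + 2k2 + 2k3 + k4).
x=0.000000, y=1.900000:
  k1 = f(0.000000, 1.900000) = 1.081000
  k2 = f(0.060000, 1.964860) = 1.195923
  k3 = f(0.060000, 1.971755) = 1.197234
  k4 = f(0.120000, 2.043668) = 1.313497
  y ← 1.900000 + (0.12/6)·(k1 + 2k2 + 2k3 + k4) = 2.043616
y(0.12) ≈ 2.0436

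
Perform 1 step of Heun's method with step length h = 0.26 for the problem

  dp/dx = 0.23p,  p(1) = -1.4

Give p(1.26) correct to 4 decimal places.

-1.4862

Heun: k1 = f(x_n, p_n); k2 = f(x_n + h, p_n + h·k1); p_{n+1} = p_n + (h/2)·(k1 + k2).
x=1.000000, p=-1.400000:
  k1 = f(1.000000, -1.400000) = -0.322000
  k2 = f(1.260000, -1.483720) = -0.341256
  p ← -1.400000 + (0.26/2)·(-0.322000 + (-0.341256)) = -1.486223
p(1.26) ≈ -1.4862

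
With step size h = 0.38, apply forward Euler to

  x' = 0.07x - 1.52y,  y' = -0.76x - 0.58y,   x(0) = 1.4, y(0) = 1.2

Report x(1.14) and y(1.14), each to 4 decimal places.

0.3542, 0.0233

Euler on (x,y): x_{n+1} = x_n + h·x', y_{n+1} = y_n + h·y'.
0.000000: (1.400000, 1.200000); f=(-1.726000, -1.760000) → (0.744120, 0.531200)
0.380000: (0.744120, 0.531200); f=(-0.755336, -0.873627) → (0.457092, 0.199222)
0.760000: (0.457092, 0.199222); f=(-0.270820, -0.462939) → (0.354181, 0.023305)
(x(1.14), y(1.14)) ≈ (0.3542, 0.0233)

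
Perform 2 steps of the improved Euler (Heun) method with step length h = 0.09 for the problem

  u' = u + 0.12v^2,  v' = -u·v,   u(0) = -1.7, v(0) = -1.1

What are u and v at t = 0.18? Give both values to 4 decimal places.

-1.9955, -1.5309

Heun on (u,v): k1 = f(t_n, state_n); k2 = f(t_n + h, state_n + h·k1); state_{n+1} = state_n + (h/2)·(k1 + k2).
0.000000: (-1.700000, -1.100000)
  k1 = (-1.554800, -1.870000)
  predictor → (-1.839932, -1.268300)
  k2 = (-1.646902, -2.333586)
  → (-1.844077, -1.289161)
0.090000: (-1.844077, -1.289161)
  k1 = (-1.644644, -2.377312)
  predictor → (-1.992095, -1.503119)
  k2 = (-1.720970, -2.994356)
  → (-1.995529, -1.530886)
(u(0.18), v(0.18)) ≈ (-1.9955, -1.5309)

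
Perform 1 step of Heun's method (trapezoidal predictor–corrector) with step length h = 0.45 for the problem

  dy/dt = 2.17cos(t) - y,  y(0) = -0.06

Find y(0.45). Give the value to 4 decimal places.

Heun: k1 = f(t_n, y_n); k2 = f(t_n + h, y_n + h·k1); y_{n+1} = y_n + (h/2)·(k1 + k2).
t=0.000000, y=-0.060000:
  k1 = f(0.000000, -0.060000) = 2.230000
  k2 = f(0.450000, 0.943500) = 1.010470
  y ← -0.060000 + (0.45/2)·(2.230000 + 1.010470) = 0.669106
y(0.45) ≈ 0.6691

0.6691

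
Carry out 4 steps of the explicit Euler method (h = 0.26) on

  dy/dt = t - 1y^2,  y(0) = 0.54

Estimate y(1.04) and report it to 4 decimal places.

Euler: y_{n+1} = y_n + h·f(t_n, y_n).
t=0.000000, y=0.540000: f=-0.291600 → y ← 0.540000 + 0.26·(-0.291600) = 0.464184
t=0.260000, y=0.464184: f=0.044533 → y ← 0.464184 + 0.26·0.044533 = 0.475763
t=0.520000, y=0.475763: f=0.293650 → y ← 0.475763 + 0.26·0.293650 = 0.552112
t=0.780000, y=0.552112: f=0.475173 → y ← 0.552112 + 0.26·0.475173 = 0.675657
y(1.04) ≈ 0.6757

0.6757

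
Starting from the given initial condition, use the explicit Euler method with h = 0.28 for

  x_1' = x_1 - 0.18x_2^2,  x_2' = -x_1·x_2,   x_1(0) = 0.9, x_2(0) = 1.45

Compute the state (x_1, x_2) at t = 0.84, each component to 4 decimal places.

1.6083, 0.4921

Euler on (x_1,x_2): x_1_{n+1} = x_1_n + h·x_1', x_2_{n+1} = x_2_n + h·x_2'.
0.000000: (0.900000, 1.450000); f=(0.521550, -1.305000) → (1.046034, 1.084600)
0.280000: (1.046034, 1.084600); f=(0.834290, -1.134528) → (1.279635, 0.766932)
0.560000: (1.279635, 0.766932); f=(1.173762, -0.981393) → (1.608288, 0.492142)
(x_1(0.84), x_2(0.84)) ≈ (1.6083, 0.4921)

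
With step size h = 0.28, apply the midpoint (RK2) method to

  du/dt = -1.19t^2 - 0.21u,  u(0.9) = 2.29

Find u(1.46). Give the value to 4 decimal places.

1.1368

Midpoint: k1 = f(t_n, u_n); k2 = f(t_n + h/2, u_n + (h/2)·k1); u_{n+1} = u_n + h·k2.
t=0.900000, u=2.290000:
  k1 = f(0.900000, 2.290000) = -1.444800
  k2 = f(1.040000, 2.087728) = -1.725527
  u ← 2.290000 + 0.28·(-1.725527) = 1.806852
t=1.180000, u=1.806852:
  k1 = f(1.180000, 1.806852) = -2.036395
  k2 = f(1.320000, 1.521757) = -2.393025
  u ← 1.806852 + 0.28·(-2.393025) = 1.136805
u(1.46) ≈ 1.1368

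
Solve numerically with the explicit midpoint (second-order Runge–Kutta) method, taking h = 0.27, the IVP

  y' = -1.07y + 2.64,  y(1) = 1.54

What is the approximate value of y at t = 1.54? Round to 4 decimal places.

1.9417

Midpoint: k1 = f(t_n, y_n); k2 = f(t_n + h/2, y_n + (h/2)·k1); y_{n+1} = y_n + h·k2.
t=1.000000, y=1.540000:
  k1 = f(1.000000, 1.540000) = 0.992200
  k2 = f(1.135000, 1.673947) = 0.848877
  y ← 1.540000 + 0.27·0.848877 = 1.769197
t=1.270000, y=1.769197:
  k1 = f(1.270000, 1.769197) = 0.746960
  k2 = f(1.405000, 1.870036) = 0.639061
  y ← 1.769197 + 0.27·0.639061 = 1.941743
y(1.54) ≈ 1.9417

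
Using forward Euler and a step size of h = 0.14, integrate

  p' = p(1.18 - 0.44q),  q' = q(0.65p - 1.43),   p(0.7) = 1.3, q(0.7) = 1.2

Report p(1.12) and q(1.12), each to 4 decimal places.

1.7158, 0.9635

Euler on (p,q): p_{n+1} = p_n + h·p', q_{n+1} = q_n + h·q'.
0.700000: (1.300000, 1.200000); f=(0.847600, -0.702000) → (1.418664, 1.101720)
0.840000: (1.418664, 1.101720); f=(0.986316, -0.559529) → (1.556748, 1.023386)
0.980000: (1.556748, 1.023386); f=(1.135975, -0.427892) → (1.715785, 0.963481)
(p(1.12), q(1.12)) ≈ (1.7158, 0.9635)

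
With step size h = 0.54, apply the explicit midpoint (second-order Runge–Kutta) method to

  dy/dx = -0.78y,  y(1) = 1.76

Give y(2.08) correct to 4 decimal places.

Midpoint: k1 = f(x_n, y_n); k2 = f(x_n + h/2, y_n + (h/2)·k1); y_{n+1} = y_n + h·k2.
x=1.000000, y=1.760000:
  k1 = f(1.000000, 1.760000) = -1.372800
  k2 = f(1.270000, 1.389344) = -1.083688
  y ← 1.760000 + 0.54·(-1.083688) = 1.174808
x=1.540000, y=1.174808:
  k1 = f(1.540000, 1.174808) = -0.916350
  k2 = f(1.810000, 0.927394) = -0.723367
  y ← 1.174808 + 0.54·(-0.723367) = 0.784190
y(2.08) ≈ 0.7842

0.7842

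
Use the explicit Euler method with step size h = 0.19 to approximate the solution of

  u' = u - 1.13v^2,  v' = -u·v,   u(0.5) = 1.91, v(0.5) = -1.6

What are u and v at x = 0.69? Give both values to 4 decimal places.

1.7233, -1.0194

Euler on (u,v): u_{n+1} = u_n + h·u', v_{n+1} = v_n + h·v'.
0.500000: (1.910000, -1.600000); f=(-0.982800, 3.056000) → (1.723268, -1.019360)
(u(0.69), v(0.69)) ≈ (1.7233, -1.0194)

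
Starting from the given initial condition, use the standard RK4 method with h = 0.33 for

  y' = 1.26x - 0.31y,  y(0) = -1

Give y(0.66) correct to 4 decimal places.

-0.5583

RK4: k1 = f(x_n, y_n); k2 = f(x_n + h/2, y_n + (h/2)·k1); k3 = f(x_n + h/2, y_n + (h/2)·k2); k4 = f(x_n + h, y_n + h·k3); y_{n+1} = y_n + (h/6)·(k1 + 2k2 + 2k3 + k4).
x=0.000000, y=-1.000000:
  k1 = f(0.000000, -1.000000) = 0.310000
  k2 = f(0.165000, -0.948850) = 0.502043
  k3 = f(0.165000, -0.917163) = 0.492220
  k4 = f(0.330000, -0.837567) = 0.675446
  y ← -1.000000 + (0.33/6)·(k1 + 2k2 + 2k3 + k4) = -0.836431
x=0.330000, y=-0.836431:
  k1 = f(0.330000, -0.836431) = 0.675094
  k2 = f(0.495000, -0.725041) = 0.848463
  k3 = f(0.495000, -0.696435) = 0.839595
  k4 = f(0.660000, -0.559365) = 1.005003
  y ← -0.836431 + (0.33/6)·(k1 + 2k2 + 2k3 + k4) = -0.558340
y(0.66) ≈ -0.5583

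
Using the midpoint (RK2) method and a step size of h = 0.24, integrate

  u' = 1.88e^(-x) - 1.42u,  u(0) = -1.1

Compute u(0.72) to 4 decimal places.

Midpoint: k1 = f(x_n, u_n); k2 = f(x_n + h/2, u_n + (h/2)·k1); u_{n+1} = u_n + h·k2.
x=0.000000, u=-1.100000:
  k1 = f(0.000000, -1.100000) = 3.442000
  k2 = f(0.120000, -0.686960) = 2.642894
  u ← -1.100000 + 0.24·2.642894 = -0.465706
x=0.240000, u=-0.465706:
  k1 = f(0.240000, -0.465706) = 2.140162
  k2 = f(0.360000, -0.208886) = 1.608250
  u ← -0.465706 + 0.24·1.608250 = -0.079726
x=0.480000, u=-0.079726:
  k1 = f(0.480000, -0.079726) = 1.276523
  k2 = f(0.600000, 0.073457) = 0.927457
  u ← -0.079726 + 0.24·0.927457 = 0.142864
u(0.72) ≈ 0.1429

0.1429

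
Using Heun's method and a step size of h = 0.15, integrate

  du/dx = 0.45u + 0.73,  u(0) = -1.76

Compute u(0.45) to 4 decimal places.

Heun: k1 = f(x_n, u_n); k2 = f(x_n + h, u_n + h·k1); u_{n+1} = u_n + (h/2)·(k1 + k2).
x=0.000000, u=-1.760000:
  k1 = f(0.000000, -1.760000) = -0.062000
  k2 = f(0.150000, -1.769300) = -0.066185
  u ← -1.760000 + (0.15/2)·(-0.062000 + (-0.066185)) = -1.769614
x=0.150000, u=-1.769614:
  k1 = f(0.150000, -1.769614) = -0.066326
  k2 = f(0.300000, -1.779563) = -0.070803
  u ← -1.769614 + (0.15/2)·(-0.066326 + (-0.070803)) = -1.779899
x=0.300000, u=-1.779899:
  k1 = f(0.300000, -1.779899) = -0.070954
  k2 = f(0.450000, -1.790542) = -0.075744
  u ← -1.779899 + (0.15/2)·(-0.070954 + (-0.075744)) = -1.790901
u(0.45) ≈ -1.7909

-1.7909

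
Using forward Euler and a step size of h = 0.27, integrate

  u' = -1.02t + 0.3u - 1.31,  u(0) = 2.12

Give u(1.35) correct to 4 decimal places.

0.2440

Euler: u_{n+1} = u_n + h·f(t_n, u_n).
t=0.000000, u=2.120000: f=-0.674000 → u ← 2.120000 + 0.27·(-0.674000) = 1.938020
t=0.270000, u=1.938020: f=-1.003994 → u ← 1.938020 + 0.27·(-1.003994) = 1.666942
t=0.540000, u=1.666942: f=-1.360718 → u ← 1.666942 + 0.27·(-1.360718) = 1.299548
t=0.810000, u=1.299548: f=-1.746336 → u ← 1.299548 + 0.27·(-1.746336) = 0.828037
t=1.080000, u=0.828037: f=-2.163189 → u ← 0.828037 + 0.27·(-2.163189) = 0.243976
u(1.35) ≈ 0.2440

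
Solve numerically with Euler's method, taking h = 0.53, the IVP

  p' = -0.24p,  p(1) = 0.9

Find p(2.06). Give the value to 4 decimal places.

0.6856

Euler: p_{n+1} = p_n + h·f(s_n, p_n).
s=1.000000, p=0.900000: f=-0.216000 → p ← 0.900000 + 0.53·(-0.216000) = 0.785520
s=1.530000, p=0.785520: f=-0.188525 → p ← 0.785520 + 0.53·(-0.188525) = 0.685602
p(2.06) ≈ 0.6856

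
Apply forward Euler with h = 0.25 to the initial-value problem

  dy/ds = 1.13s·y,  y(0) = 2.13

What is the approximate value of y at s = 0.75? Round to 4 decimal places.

Euler: y_{n+1} = y_n + h·f(s_n, y_n).
s=0.000000, y=2.130000: f=0.000000 → y ← 2.130000 + 0.25·0.000000 = 2.130000
s=0.250000, y=2.130000: f=0.601725 → y ← 2.130000 + 0.25·0.601725 = 2.280431
s=0.500000, y=2.280431: f=1.288444 → y ← 2.280431 + 0.25·1.288444 = 2.602542
y(0.75) ≈ 2.6025

2.6025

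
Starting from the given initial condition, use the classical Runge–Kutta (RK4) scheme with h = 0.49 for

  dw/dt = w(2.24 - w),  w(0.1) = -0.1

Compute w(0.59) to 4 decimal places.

-0.3263

RK4: k1 = f(t_n, w_n); k2 = f(t_n + h/2, w_n + (h/2)·k1); k3 = f(t_n + h/2, w_n + (h/2)·k2); k4 = f(t_n + h, w_n + h·k3); w_{n+1} = w_n + (h/6)·(k1 + 2k2 + 2k3 + k4).
t=0.100000, w=-0.100000:
  k1 = f(0.100000, -0.100000) = -0.234000
  k2 = f(0.345000, -0.157330) = -0.377172
  k3 = f(0.345000, -0.192407) = -0.468012
  k4 = f(0.590000, -0.329326) = -0.846146
  w ← -0.100000 + (0.49/6)·(k1 + 2k2 + 2k3 + k4) = -0.326259
w(0.59) ≈ -0.3263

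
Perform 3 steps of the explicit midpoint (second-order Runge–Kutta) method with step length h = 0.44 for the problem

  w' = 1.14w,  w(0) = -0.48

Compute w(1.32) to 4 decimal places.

Midpoint: k1 = f(t_n, w_n); k2 = f(t_n + h/2, w_n + (h/2)·k1); w_{n+1} = w_n + h·k2.
t=0.000000, w=-0.480000:
  k1 = f(0.000000, -0.480000) = -0.547200
  k2 = f(0.220000, -0.600384) = -0.684438
  w ← -0.480000 + 0.44·(-0.684438) = -0.781153
t=0.440000, w=-0.781153:
  k1 = f(0.440000, -0.781153) = -0.890514
  k2 = f(0.660000, -0.977066) = -1.113855
  w ← -0.781153 + 0.44·(-1.113855) = -1.271249
t=0.880000, w=-1.271249:
  k1 = f(0.880000, -1.271249) = -1.449224
  k2 = f(1.100000, -1.590078) = -1.812689
  w ← -1.271249 + 0.44·(-1.812689) = -2.068832
w(1.32) ≈ -2.0688

-2.0688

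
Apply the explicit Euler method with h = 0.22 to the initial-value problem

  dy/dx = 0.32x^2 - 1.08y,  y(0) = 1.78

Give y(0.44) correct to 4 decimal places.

1.0380

Euler: y_{n+1} = y_n + h·f(x_n, y_n).
x=0.000000, y=1.780000: f=-1.922400 → y ← 1.780000 + 0.22·(-1.922400) = 1.357072
x=0.220000, y=1.357072: f=-1.450150 → y ← 1.357072 + 0.22·(-1.450150) = 1.038039
y(0.44) ≈ 1.0380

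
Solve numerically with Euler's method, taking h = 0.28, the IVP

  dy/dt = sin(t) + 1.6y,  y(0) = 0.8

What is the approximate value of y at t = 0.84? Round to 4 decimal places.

Euler: y_{n+1} = y_n + h·f(t_n, y_n).
t=0.000000, y=0.800000: f=1.280000 → y ← 0.800000 + 0.28·1.280000 = 1.158400
t=0.280000, y=1.158400: f=2.129796 → y ← 1.158400 + 0.28·2.129796 = 1.754743
t=0.560000, y=1.754743: f=3.338775 → y ← 1.754743 + 0.28·3.338775 = 2.689600
y(0.84) ≈ 2.6896

2.6896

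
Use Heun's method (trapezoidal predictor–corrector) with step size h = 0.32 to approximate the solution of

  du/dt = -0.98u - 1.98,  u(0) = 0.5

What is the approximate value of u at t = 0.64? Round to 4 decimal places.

Heun: k1 = f(t_n, u_n); k2 = f(t_n + h, u_n + h·k1); u_{n+1} = u_n + (h/2)·(k1 + k2).
t=0.000000, u=0.500000:
  k1 = f(0.000000, 0.500000) = -2.470000
  k2 = f(0.320000, -0.290400) = -1.695408
  u ← 0.500000 + (0.32/2)·(-2.470000 + (-1.695408)) = -0.166465
t=0.320000, u=-0.166465:
  k1 = f(0.320000, -0.166465) = -1.816864
  k2 = f(0.640000, -0.747862) = -1.247095
  u ← -0.166465 + (0.32/2)·(-1.816864 + (-1.247095)) = -0.656699
u(0.64) ≈ -0.6567

-0.6567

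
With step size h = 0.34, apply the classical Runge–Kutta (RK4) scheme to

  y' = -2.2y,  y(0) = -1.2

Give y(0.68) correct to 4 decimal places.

-0.2708

RK4: k1 = f(x_n, y_n); k2 = f(x_n + h/2, y_n + (h/2)·k1); k3 = f(x_n + h/2, y_n + (h/2)·k2); k4 = f(x_n + h, y_n + h·k3); y_{n+1} = y_n + (h/6)·(k1 + 2k2 + 2k3 + k4).
x=0.000000, y=-1.200000:
  k1 = f(0.000000, -1.200000) = 2.640000
  k2 = f(0.170000, -0.751200) = 1.652640
  k3 = f(0.170000, -0.919051) = 2.021913
  k4 = f(0.340000, -0.512550) = 1.127609
  y ← -1.200000 + (0.34/6)·(k1 + 2k2 + 2k3 + k4) = -0.570053
x=0.340000, y=-0.570053:
  k1 = f(0.340000, -0.570053) = 1.254116
  k2 = f(0.510000, -0.356853) = 0.785077
  k3 = f(0.510000, -0.436590) = 0.960498
  k4 = f(0.680000, -0.243484) = 0.535664
  y ← -0.570053 + (0.34/6)·(k1 + 2k2 + 2k3 + k4) = -0.270800
y(0.68) ≈ -0.2708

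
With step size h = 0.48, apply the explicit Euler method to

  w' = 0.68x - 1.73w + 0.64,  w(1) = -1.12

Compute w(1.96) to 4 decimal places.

0.8655

Euler: w_{n+1} = w_n + h·f(x_n, w_n).
x=1.000000, w=-1.120000: f=3.257600 → w ← -1.120000 + 0.48·3.257600 = 0.443648
x=1.480000, w=0.443648: f=0.878889 → w ← 0.443648 + 0.48·0.878889 = 0.865515
w(1.96) ≈ 0.8655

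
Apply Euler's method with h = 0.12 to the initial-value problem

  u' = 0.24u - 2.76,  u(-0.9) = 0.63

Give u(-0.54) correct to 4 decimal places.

Euler: u_{n+1} = u_n + h·f(x_n, u_n).
x=-0.900000, u=0.630000: f=-2.608800 → u ← 0.630000 + 0.12·(-2.608800) = 0.316944
x=-0.780000, u=0.316944: f=-2.683933 → u ← 0.316944 + 0.12·(-2.683933) = -0.005128
x=-0.660000, u=-0.005128: f=-2.761231 → u ← -0.005128 + 0.12·(-2.761231) = -0.336476
u(-0.54) ≈ -0.3365

-0.3365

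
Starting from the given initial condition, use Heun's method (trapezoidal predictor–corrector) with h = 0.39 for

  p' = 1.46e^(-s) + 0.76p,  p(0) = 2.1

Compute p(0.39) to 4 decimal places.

3.3765

Heun: k1 = f(s_n, p_n); k2 = f(s_n + h, p_n + h·k1); p_{n+1} = p_n + (h/2)·(k1 + k2).
s=0.000000, p=2.100000:
  k1 = f(0.000000, 2.100000) = 3.056000
  k2 = f(0.390000, 3.291840) = 3.490301
  p ← 2.100000 + (0.39/2)·(3.056000 + 3.490301) = 3.376529
p(0.39) ≈ 3.3765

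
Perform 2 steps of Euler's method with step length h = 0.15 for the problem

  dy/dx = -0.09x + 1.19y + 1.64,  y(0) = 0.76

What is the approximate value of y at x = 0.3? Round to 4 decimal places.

Euler: y_{n+1} = y_n + h·f(x_n, y_n).
x=0.000000, y=0.760000: f=2.544400 → y ← 0.760000 + 0.15·2.544400 = 1.141660
x=0.150000, y=1.141660: f=2.985075 → y ← 1.141660 + 0.15·2.985075 = 1.589421
y(0.3) ≈ 1.5894

1.5894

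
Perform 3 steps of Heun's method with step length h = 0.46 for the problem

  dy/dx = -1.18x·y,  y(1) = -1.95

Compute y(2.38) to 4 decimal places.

Heun: k1 = f(x_n, y_n); k2 = f(x_n + h, y_n + h·k1); y_{n+1} = y_n + (h/2)·(k1 + k2).
x=1.000000, y=-1.950000:
  k1 = f(1.000000, -1.950000) = 2.301000
  k2 = f(1.460000, -0.891540) = 1.535945
  y ← -1.950000 + (0.46/2)·(2.301000 + 1.535945) = -1.067503
x=1.460000, y=-1.067503:
  k1 = f(1.460000, -1.067503) = 1.839094
  k2 = f(1.920000, -0.221520) = 0.501875
  y ← -1.067503 + (0.46/2)·(1.839094 + 0.501875) = -0.529080
x=1.920000, y=-0.529080:
  k1 = f(1.920000, -0.529080) = 1.198683
  k2 = f(2.380000, 0.022314) = -0.062668
  y ← -0.529080 + (0.46/2)·(1.198683 + (-0.062668)) = -0.267796
y(2.38) ≈ -0.2678

-0.2678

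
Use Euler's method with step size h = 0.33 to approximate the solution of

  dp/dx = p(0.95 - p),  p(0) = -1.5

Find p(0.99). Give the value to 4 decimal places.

Euler: p_{n+1} = p_n + h·f(x_n, p_n).
x=0.000000, p=-1.500000: f=-3.675000 → p ← -1.500000 + 0.33·(-3.675000) = -2.712750
x=0.330000, p=-2.712750: f=-9.936125 → p ← -2.712750 + 0.33·(-9.936125) = -5.991671
x=0.660000, p=-5.991671: f=-41.592212 → p ← -5.991671 + 0.33·(-41.592212) = -19.717101
p(0.99) ≈ -19.7171

-19.7171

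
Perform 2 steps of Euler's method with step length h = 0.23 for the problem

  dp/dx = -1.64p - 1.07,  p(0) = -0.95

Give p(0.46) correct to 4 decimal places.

Euler: p_{n+1} = p_n + h·f(x_n, p_n).
x=0.000000, p=-0.950000: f=0.488000 → p ← -0.950000 + 0.23·0.488000 = -0.837760
x=0.230000, p=-0.837760: f=0.303926 → p ← -0.837760 + 0.23·0.303926 = -0.767857
p(0.46) ≈ -0.7679

-0.7679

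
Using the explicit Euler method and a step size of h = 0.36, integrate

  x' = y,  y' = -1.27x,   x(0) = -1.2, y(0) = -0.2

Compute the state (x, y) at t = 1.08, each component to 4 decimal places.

-0.8116, 1.4544

Euler on (x,y): x_{n+1} = x_n + h·x', y_{n+1} = y_n + h·y'.
0.000000: (-1.200000, -0.200000); f=(-0.200000, 1.524000) → (-1.272000, 0.348640)
0.360000: (-1.272000, 0.348640); f=(0.348640, 1.615440) → (-1.146490, 0.930198)
0.720000: (-1.146490, 0.930198); f=(0.930198, 1.456042) → (-0.811618, 1.454373)
(x(1.08), y(1.08)) ≈ (-0.8116, 1.4544)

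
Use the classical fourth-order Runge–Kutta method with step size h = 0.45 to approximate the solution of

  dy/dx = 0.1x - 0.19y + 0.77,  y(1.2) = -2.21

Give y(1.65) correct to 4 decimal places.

RK4: k1 = f(x_n, y_n); k2 = f(x_n + h/2, y_n + (h/2)·k1); k3 = f(x_n + h/2, y_n + (h/2)·k2); k4 = f(x_n + h, y_n + h·k3); y_{n+1} = y_n + (h/6)·(k1 + 2k2 + 2k3 + k4).
x=1.200000, y=-2.210000:
  k1 = f(1.200000, -2.210000) = 1.309900
  k2 = f(1.425000, -1.915272) = 1.276402
  k3 = f(1.425000, -1.922810) = 1.277834
  k4 = f(1.650000, -1.634975) = 1.245645
  y ← -2.210000 + (0.45/6)·(k1 + 2k2 + 2k3 + k4) = -1.635199
y(1.65) ≈ -1.6352

-1.6352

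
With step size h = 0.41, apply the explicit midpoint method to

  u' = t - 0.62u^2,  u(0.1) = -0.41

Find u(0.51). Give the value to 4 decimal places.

Midpoint: k1 = f(t_n, u_n); k2 = f(t_n + h/2, u_n + (h/2)·k1); u_{n+1} = u_n + h·k2.
t=0.100000, u=-0.410000:
  k1 = f(0.100000, -0.410000) = -0.004222
  k2 = f(0.305000, -0.410866) = 0.200338
  u ← -0.410000 + 0.41·0.200338 = -0.327862
u(0.51) ≈ -0.3279

-0.3279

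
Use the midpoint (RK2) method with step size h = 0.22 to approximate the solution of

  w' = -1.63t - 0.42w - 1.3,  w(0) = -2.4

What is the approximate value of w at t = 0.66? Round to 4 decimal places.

Midpoint: k1 = f(t_n, w_n); k2 = f(t_n + h/2, w_n + (h/2)·k1); w_{n+1} = w_n + h·k2.
t=0.000000, w=-2.400000:
  k1 = f(0.000000, -2.400000) = -0.292000
  k2 = f(0.110000, -2.432120) = -0.457810
  w ← -2.400000 + 0.22·(-0.457810) = -2.500718
t=0.220000, w=-2.500718:
  k1 = f(0.220000, -2.500718) = -0.608298
  k2 = f(0.330000, -2.567631) = -0.759495
  w ← -2.500718 + 0.22·(-0.759495) = -2.667807
t=0.440000, w=-2.667807:
  k1 = f(0.440000, -2.667807) = -0.896721
  k2 = f(0.550000, -2.766446) = -1.034593
  w ← -2.667807 + 0.22·(-1.034593) = -2.895417
w(0.66) ≈ -2.8954

-2.8954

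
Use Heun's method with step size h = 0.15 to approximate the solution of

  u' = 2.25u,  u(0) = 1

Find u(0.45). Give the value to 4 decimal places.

Heun: k1 = f(s_n, u_n); k2 = f(s_n + h, u_n + h·k1); u_{n+1} = u_n + (h/2)·(k1 + k2).
s=0.000000, u=1.000000:
  k1 = f(0.000000, 1.000000) = 2.250000
  k2 = f(0.150000, 1.337500) = 3.009375
  u ← 1.000000 + (0.15/2)·(2.250000 + 3.009375) = 1.394453
s=0.150000, u=1.394453:
  k1 = f(0.150000, 1.394453) = 3.137520
  k2 = f(0.300000, 1.865081) = 4.196432
  u ← 1.394453 + (0.15/2)·(3.137520 + 4.196432) = 1.944500
s=0.300000, u=1.944500:
  k1 = f(0.300000, 1.944500) = 4.375124
  k2 = f(0.450000, 2.600768) = 5.851728
  u ← 1.944500 + (0.15/2)·(4.375124 + 5.851728) = 2.711513
u(0.45) ≈ 2.7115

2.7115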